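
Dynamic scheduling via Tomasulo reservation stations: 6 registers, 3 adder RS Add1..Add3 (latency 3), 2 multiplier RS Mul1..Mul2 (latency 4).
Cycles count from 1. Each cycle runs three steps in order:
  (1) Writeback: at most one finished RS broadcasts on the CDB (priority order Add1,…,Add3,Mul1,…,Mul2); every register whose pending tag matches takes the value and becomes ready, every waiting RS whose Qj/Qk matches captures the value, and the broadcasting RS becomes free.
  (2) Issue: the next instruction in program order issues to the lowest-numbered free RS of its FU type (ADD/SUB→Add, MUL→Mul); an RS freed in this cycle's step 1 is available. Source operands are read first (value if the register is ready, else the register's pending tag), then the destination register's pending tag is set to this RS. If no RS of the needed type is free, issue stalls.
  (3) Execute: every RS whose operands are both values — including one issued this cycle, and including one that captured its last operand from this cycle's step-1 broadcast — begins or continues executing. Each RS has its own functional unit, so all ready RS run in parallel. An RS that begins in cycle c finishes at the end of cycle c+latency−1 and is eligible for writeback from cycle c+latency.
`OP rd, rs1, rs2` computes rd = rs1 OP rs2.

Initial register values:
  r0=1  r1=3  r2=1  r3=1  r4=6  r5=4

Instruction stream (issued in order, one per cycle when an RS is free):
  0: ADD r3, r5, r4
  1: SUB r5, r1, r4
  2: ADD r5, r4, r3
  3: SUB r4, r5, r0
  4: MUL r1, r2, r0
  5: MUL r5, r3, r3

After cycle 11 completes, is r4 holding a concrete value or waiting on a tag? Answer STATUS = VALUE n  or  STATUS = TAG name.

cycle 1: issue ADD r3<-Add1 // r0:1,r1:3,r2:1,r3:Add1,r4:6,r5:4
cycle 2: issue SUB r5<-Add2 // r0:1,r1:3,r2:1,r3:Add1,r4:6,r5:Add2
cycle 3: issue ADD r5<-Add3 // r0:1,r1:3,r2:1,r3:Add1,r4:6,r5:Add3
cycle 4: CDB Add1=10; issue SUB r4<-Add1 // r0:1,r1:3,r2:1,r3:10,r4:Add1,r5:Add3
cycle 5: CDB Add2=-3; issue MUL r1<-Mul1 // r0:1,r1:Mul1,r2:1,r3:10,r4:Add1,r5:Add3
cycle 6: issue MUL r5<-Mul2 // r0:1,r1:Mul1,r2:1,r3:10,r4:Add1,r5:Mul2
cycle 7: CDB Add3=16 // r0:1,r1:Mul1,r2:1,r3:10,r4:Add1,r5:Mul2
cycle 8: - // r0:1,r1:Mul1,r2:1,r3:10,r4:Add1,r5:Mul2
cycle 9: CDB Mul1=1 // r0:1,r1:1,r2:1,r3:10,r4:Add1,r5:Mul2
cycle 10: CDB Add1=15 // r0:1,r1:1,r2:1,r3:10,r4:15,r5:Mul2
cycle 11: CDB Mul2=100 // r0:1,r1:1,r2:1,r3:10,r4:15,r5:100

STATUS = VALUE 15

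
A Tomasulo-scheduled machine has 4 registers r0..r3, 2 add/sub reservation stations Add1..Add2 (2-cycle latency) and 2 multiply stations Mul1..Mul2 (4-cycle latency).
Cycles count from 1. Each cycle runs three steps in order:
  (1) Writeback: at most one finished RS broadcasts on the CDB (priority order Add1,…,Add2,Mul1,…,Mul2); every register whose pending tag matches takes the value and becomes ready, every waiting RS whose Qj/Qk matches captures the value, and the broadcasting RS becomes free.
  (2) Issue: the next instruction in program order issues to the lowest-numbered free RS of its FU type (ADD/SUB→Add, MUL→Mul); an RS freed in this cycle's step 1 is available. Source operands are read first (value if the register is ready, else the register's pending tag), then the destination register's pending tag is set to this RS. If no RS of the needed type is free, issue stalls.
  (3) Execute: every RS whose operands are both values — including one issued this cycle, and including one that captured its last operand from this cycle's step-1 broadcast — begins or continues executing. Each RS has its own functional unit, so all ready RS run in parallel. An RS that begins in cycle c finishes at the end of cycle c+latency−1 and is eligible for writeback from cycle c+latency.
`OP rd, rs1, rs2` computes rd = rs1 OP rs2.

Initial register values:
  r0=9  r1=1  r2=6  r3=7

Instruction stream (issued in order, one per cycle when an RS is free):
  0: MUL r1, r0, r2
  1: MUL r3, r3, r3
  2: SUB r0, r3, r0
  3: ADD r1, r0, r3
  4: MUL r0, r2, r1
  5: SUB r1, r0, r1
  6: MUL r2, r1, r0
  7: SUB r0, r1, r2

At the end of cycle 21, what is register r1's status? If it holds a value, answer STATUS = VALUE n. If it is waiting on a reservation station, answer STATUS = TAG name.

c1: issue MUL r1<-Mul1 | r0:9,r1:Mul1,r2:6,r3:7
c2: issue MUL r3<-Mul2 | r0:9,r1:Mul1,r2:6,r3:Mul2
c3: issue SUB r0<-Add1 | r0:Add1,r1:Mul1,r2:6,r3:Mul2
c4: issue ADD r1<-Add2 | r0:Add1,r1:Add2,r2:6,r3:Mul2
c5: CDB Mul1=54; issue MUL r0<-Mul1 | r0:Mul1,r1:Add2,r2:6,r3:Mul2
c6: CDB Mul2=49; stall | r0:Mul1,r1:Add2,r2:6,r3:49
c7: stall | r0:Mul1,r1:Add2,r2:6,r3:49
c8: CDB Add1=40; issue SUB r1<-Add1 | r0:Mul1,r1:Add1,r2:6,r3:49
c9: issue MUL r2<-Mul2 | r0:Mul1,r1:Add1,r2:Mul2,r3:49
c10: CDB Add2=89; issue SUB r0<-Add2 | r0:Add2,r1:Add1,r2:Mul2,r3:49
c11: - | r0:Add2,r1:Add1,r2:Mul2,r3:49
c12: - | r0:Add2,r1:Add1,r2:Mul2,r3:49
c13: - | r0:Add2,r1:Add1,r2:Mul2,r3:49
c14: CDB Mul1=534 | r0:Add2,r1:Add1,r2:Mul2,r3:49
c15: - | r0:Add2,r1:Add1,r2:Mul2,r3:49
c16: CDB Add1=445 | r0:Add2,r1:445,r2:Mul2,r3:49
c17: - | r0:Add2,r1:445,r2:Mul2,r3:49
c18: - | r0:Add2,r1:445,r2:Mul2,r3:49
c19: - | r0:Add2,r1:445,r2:Mul2,r3:49
c20: CDB Mul2=237630 | r0:Add2,r1:445,r2:237630,r3:49
c21: - | r0:Add2,r1:445,r2:237630,r3:49

STATUS = VALUE 445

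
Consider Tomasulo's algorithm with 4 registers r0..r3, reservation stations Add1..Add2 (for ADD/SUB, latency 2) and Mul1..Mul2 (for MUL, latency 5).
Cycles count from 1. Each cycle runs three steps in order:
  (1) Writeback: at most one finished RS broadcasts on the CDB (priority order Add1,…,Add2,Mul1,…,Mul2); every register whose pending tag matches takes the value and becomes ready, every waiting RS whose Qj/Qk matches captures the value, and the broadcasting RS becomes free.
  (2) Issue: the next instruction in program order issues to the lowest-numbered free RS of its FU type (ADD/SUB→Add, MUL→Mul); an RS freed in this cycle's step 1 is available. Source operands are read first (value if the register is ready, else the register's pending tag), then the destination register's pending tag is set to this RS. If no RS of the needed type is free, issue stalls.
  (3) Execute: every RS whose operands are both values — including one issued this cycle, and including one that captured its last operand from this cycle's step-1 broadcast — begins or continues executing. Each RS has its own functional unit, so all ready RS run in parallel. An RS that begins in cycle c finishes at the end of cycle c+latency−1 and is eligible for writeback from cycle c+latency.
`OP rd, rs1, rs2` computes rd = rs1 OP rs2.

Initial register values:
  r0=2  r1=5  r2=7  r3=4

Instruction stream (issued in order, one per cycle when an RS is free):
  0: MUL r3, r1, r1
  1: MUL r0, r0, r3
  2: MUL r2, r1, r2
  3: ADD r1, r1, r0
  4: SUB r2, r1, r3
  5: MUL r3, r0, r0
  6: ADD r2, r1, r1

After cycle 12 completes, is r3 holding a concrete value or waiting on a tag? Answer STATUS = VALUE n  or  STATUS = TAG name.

STATUS = TAG Mul1

cycle 1: issue MUL r3<-Mul1 // r0:2,r1:5,r2:7,r3:Mul1
cycle 2: issue MUL r0<-Mul2 // r0:Mul2,r1:5,r2:7,r3:Mul1
cycle 3: stall // r0:Mul2,r1:5,r2:7,r3:Mul1
cycle 4: stall // r0:Mul2,r1:5,r2:7,r3:Mul1
cycle 5: stall // r0:Mul2,r1:5,r2:7,r3:Mul1
cycle 6: CDB Mul1=25; issue MUL r2<-Mul1 // r0:Mul2,r1:5,r2:Mul1,r3:25
cycle 7: issue ADD r1<-Add1 // r0:Mul2,r1:Add1,r2:Mul1,r3:25
cycle 8: issue SUB r2<-Add2 // r0:Mul2,r1:Add1,r2:Add2,r3:25
cycle 9: stall // r0:Mul2,r1:Add1,r2:Add2,r3:25
cycle 10: stall // r0:Mul2,r1:Add1,r2:Add2,r3:25
cycle 11: CDB Mul1=35; issue MUL r3<-Mul1 // r0:Mul2,r1:Add1,r2:Add2,r3:Mul1
cycle 12: CDB Mul2=50; stall // r0:50,r1:Add1,r2:Add2,r3:Mul1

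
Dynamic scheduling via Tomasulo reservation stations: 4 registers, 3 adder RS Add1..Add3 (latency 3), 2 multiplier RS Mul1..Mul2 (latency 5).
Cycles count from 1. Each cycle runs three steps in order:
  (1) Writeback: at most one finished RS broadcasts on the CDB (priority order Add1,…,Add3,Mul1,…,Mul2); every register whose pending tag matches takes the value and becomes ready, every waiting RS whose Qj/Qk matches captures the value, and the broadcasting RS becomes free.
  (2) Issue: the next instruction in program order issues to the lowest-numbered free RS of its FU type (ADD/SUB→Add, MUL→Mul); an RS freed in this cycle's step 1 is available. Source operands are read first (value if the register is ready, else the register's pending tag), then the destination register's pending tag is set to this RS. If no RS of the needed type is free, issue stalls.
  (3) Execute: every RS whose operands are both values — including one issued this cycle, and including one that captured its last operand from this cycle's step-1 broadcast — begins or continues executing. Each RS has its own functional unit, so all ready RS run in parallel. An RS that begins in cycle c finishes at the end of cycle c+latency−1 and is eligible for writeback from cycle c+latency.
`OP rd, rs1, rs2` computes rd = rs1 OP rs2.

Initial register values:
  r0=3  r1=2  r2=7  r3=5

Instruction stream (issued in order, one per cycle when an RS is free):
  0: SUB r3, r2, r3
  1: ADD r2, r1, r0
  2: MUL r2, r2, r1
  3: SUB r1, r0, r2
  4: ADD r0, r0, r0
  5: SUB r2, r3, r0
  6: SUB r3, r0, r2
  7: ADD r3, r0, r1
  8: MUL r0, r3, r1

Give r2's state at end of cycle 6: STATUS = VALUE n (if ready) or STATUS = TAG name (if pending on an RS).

STATUS = TAG Add3

  c1: issue SUB r3<-Add1  regs: r0:3,r1:2,r2:7,r3:Add1
  c2: issue ADD r2<-Add2  regs: r0:3,r1:2,r2:Add2,r3:Add1
  c3: issue MUL r2<-Mul1  regs: r0:3,r1:2,r2:Mul1,r3:Add1
  c4: CDB Add1=2; issue SUB r1<-Add1  regs: r0:3,r1:Add1,r2:Mul1,r3:2
  c5: CDB Add2=5; issue ADD r0<-Add2  regs: r0:Add2,r1:Add1,r2:Mul1,r3:2
  c6: issue SUB r2<-Add3  regs: r0:Add2,r1:Add1,r2:Add3,r3:2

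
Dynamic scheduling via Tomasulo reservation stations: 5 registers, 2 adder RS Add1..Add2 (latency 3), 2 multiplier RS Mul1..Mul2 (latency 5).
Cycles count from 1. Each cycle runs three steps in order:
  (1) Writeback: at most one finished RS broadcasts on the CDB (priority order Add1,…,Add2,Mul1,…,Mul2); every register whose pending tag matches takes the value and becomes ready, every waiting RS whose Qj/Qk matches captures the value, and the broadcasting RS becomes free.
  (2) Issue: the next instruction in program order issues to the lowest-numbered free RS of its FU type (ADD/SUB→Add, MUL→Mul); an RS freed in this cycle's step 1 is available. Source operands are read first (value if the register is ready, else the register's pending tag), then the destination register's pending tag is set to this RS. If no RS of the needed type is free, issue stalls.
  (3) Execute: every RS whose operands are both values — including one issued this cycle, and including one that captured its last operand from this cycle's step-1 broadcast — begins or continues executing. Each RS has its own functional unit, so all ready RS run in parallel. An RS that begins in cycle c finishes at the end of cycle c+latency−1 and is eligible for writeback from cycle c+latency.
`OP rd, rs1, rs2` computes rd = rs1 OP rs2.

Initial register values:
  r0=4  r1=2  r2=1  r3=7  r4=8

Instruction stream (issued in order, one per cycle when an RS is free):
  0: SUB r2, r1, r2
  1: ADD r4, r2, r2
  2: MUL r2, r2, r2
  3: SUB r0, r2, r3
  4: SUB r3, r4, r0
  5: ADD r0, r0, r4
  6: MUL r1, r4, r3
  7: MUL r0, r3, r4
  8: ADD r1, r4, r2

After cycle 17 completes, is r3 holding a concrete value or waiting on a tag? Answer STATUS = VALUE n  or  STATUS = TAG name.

cycle 1: issue SUB r2<-Add1 // r0:4,r1:2,r2:Add1,r3:7,r4:8
cycle 2: issue ADD r4<-Add2 // r0:4,r1:2,r2:Add1,r3:7,r4:Add2
cycle 3: issue MUL r2<-Mul1 // r0:4,r1:2,r2:Mul1,r3:7,r4:Add2
cycle 4: CDB Add1=1; issue SUB r0<-Add1 // r0:Add1,r1:2,r2:Mul1,r3:7,r4:Add2
cycle 5: stall // r0:Add1,r1:2,r2:Mul1,r3:7,r4:Add2
cycle 6: stall // r0:Add1,r1:2,r2:Mul1,r3:7,r4:Add2
cycle 7: CDB Add2=2; issue SUB r3<-Add2 // r0:Add1,r1:2,r2:Mul1,r3:Add2,r4:2
cycle 8: stall // r0:Add1,r1:2,r2:Mul1,r3:Add2,r4:2
cycle 9: CDB Mul1=1; stall // r0:Add1,r1:2,r2:1,r3:Add2,r4:2
cycle 10: stall // r0:Add1,r1:2,r2:1,r3:Add2,r4:2
cycle 11: stall // r0:Add1,r1:2,r2:1,r3:Add2,r4:2
cycle 12: CDB Add1=-6; issue ADD r0<-Add1 // r0:Add1,r1:2,r2:1,r3:Add2,r4:2
cycle 13: issue MUL r1<-Mul1 // r0:Add1,r1:Mul1,r2:1,r3:Add2,r4:2
cycle 14: issue MUL r0<-Mul2 // r0:Mul2,r1:Mul1,r2:1,r3:Add2,r4:2
cycle 15: CDB Add1=-4; issue ADD r1<-Add1 // r0:Mul2,r1:Add1,r2:1,r3:Add2,r4:2
cycle 16: CDB Add2=8 // r0:Mul2,r1:Add1,r2:1,r3:8,r4:2
cycle 17: - // r0:Mul2,r1:Add1,r2:1,r3:8,r4:2

STATUS = VALUE 8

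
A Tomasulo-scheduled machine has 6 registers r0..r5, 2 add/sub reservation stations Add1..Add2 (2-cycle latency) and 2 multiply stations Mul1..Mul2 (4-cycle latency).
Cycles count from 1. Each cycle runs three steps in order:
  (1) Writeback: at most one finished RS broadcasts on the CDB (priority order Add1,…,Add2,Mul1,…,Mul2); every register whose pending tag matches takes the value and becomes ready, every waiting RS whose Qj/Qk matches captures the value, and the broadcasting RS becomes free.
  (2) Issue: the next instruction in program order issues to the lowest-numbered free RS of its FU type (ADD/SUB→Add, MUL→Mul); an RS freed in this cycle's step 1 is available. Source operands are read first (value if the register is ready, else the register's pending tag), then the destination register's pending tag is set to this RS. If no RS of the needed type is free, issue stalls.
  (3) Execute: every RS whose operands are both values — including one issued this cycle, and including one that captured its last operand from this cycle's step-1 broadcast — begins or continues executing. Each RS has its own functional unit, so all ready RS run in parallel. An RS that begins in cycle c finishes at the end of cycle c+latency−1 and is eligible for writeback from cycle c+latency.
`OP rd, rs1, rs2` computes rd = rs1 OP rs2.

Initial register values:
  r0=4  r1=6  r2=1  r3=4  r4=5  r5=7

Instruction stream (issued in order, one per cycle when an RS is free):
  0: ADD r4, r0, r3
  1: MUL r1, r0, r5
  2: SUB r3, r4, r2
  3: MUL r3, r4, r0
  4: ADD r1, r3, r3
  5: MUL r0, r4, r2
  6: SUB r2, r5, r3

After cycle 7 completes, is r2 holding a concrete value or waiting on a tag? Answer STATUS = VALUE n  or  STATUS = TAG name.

STATUS = TAG Add2

c1: issue ADD r4<-Add1 | r0:4,r1:6,r2:1,r3:4,r4:Add1,r5:7
c2: issue MUL r1<-Mul1 | r0:4,r1:Mul1,r2:1,r3:4,r4:Add1,r5:7
c3: CDB Add1=8; issue SUB r3<-Add1 | r0:4,r1:Mul1,r2:1,r3:Add1,r4:8,r5:7
c4: issue MUL r3<-Mul2 | r0:4,r1:Mul1,r2:1,r3:Mul2,r4:8,r5:7
c5: CDB Add1=7; issue ADD r1<-Add1 | r0:4,r1:Add1,r2:1,r3:Mul2,r4:8,r5:7
c6: CDB Mul1=28; issue MUL r0<-Mul1 | r0:Mul1,r1:Add1,r2:1,r3:Mul2,r4:8,r5:7
c7: issue SUB r2<-Add2 | r0:Mul1,r1:Add1,r2:Add2,r3:Mul2,r4:8,r5:7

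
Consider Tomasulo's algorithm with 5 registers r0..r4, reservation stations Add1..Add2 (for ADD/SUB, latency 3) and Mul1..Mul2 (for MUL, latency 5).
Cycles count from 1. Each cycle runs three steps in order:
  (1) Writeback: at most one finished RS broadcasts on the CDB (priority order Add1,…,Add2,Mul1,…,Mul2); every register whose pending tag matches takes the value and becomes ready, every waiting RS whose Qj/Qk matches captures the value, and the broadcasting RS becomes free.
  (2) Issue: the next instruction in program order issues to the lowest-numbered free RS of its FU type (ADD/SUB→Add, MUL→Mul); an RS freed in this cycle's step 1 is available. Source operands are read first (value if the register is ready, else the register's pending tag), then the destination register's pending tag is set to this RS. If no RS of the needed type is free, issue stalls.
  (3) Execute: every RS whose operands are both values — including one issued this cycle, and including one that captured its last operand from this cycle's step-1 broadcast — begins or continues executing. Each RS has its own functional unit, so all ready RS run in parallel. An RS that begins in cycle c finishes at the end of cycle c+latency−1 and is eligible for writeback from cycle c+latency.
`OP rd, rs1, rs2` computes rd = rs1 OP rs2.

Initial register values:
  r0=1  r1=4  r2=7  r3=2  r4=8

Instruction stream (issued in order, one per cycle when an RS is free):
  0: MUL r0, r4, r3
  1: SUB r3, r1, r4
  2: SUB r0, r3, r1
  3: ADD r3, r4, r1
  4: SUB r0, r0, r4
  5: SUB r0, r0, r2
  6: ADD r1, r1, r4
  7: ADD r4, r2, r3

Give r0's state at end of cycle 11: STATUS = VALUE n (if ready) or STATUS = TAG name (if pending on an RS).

cycle 1: issue MUL r0<-Mul1 // r0:Mul1,r1:4,r2:7,r3:2,r4:8
cycle 2: issue SUB r3<-Add1 // r0:Mul1,r1:4,r2:7,r3:Add1,r4:8
cycle 3: issue SUB r0<-Add2 // r0:Add2,r1:4,r2:7,r3:Add1,r4:8
cycle 4: stall // r0:Add2,r1:4,r2:7,r3:Add1,r4:8
cycle 5: CDB Add1=-4; issue ADD r3<-Add1 // r0:Add2,r1:4,r2:7,r3:Add1,r4:8
cycle 6: CDB Mul1=16; stall // r0:Add2,r1:4,r2:7,r3:Add1,r4:8
cycle 7: stall // r0:Add2,r1:4,r2:7,r3:Add1,r4:8
cycle 8: CDB Add1=12; issue SUB r0<-Add1 // r0:Add1,r1:4,r2:7,r3:12,r4:8
cycle 9: CDB Add2=-8; issue SUB r0<-Add2 // r0:Add2,r1:4,r2:7,r3:12,r4:8
cycle 10: stall // r0:Add2,r1:4,r2:7,r3:12,r4:8
cycle 11: stall // r0:Add2,r1:4,r2:7,r3:12,r4:8

STATUS = TAG Add2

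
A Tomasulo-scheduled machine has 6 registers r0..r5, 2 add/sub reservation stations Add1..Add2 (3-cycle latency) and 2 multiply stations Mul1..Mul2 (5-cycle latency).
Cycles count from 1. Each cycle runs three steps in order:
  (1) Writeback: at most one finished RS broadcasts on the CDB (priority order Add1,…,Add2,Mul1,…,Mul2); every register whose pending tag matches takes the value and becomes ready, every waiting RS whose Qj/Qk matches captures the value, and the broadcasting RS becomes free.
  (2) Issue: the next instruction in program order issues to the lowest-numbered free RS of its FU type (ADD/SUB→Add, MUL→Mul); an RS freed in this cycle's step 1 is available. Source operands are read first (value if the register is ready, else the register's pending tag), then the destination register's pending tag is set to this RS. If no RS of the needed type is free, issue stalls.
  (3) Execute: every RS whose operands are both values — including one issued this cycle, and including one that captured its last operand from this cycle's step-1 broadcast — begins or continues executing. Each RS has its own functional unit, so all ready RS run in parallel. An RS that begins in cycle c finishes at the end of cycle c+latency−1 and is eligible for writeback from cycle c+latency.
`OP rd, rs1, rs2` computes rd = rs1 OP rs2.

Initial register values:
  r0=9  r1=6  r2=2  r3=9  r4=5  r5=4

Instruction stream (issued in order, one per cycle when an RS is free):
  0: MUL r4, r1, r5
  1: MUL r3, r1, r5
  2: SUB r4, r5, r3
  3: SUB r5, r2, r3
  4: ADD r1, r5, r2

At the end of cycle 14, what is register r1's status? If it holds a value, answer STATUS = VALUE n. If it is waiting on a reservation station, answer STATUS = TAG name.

STATUS = VALUE -20

cycle 1: issue MUL r4<-Mul1 // r0:9,r1:6,r2:2,r3:9,r4:Mul1,r5:4
cycle 2: issue MUL r3<-Mul2 // r0:9,r1:6,r2:2,r3:Mul2,r4:Mul1,r5:4
cycle 3: issue SUB r4<-Add1 // r0:9,r1:6,r2:2,r3:Mul2,r4:Add1,r5:4
cycle 4: issue SUB r5<-Add2 // r0:9,r1:6,r2:2,r3:Mul2,r4:Add1,r5:Add2
cycle 5: stall // r0:9,r1:6,r2:2,r3:Mul2,r4:Add1,r5:Add2
cycle 6: CDB Mul1=24; stall // r0:9,r1:6,r2:2,r3:Mul2,r4:Add1,r5:Add2
cycle 7: CDB Mul2=24; stall // r0:9,r1:6,r2:2,r3:24,r4:Add1,r5:Add2
cycle 8: stall // r0:9,r1:6,r2:2,r3:24,r4:Add1,r5:Add2
cycle 9: stall // r0:9,r1:6,r2:2,r3:24,r4:Add1,r5:Add2
cycle 10: CDB Add1=-20; issue ADD r1<-Add1 // r0:9,r1:Add1,r2:2,r3:24,r4:-20,r5:Add2
cycle 11: CDB Add2=-22 // r0:9,r1:Add1,r2:2,r3:24,r4:-20,r5:-22
cycle 12: - // r0:9,r1:Add1,r2:2,r3:24,r4:-20,r5:-22
cycle 13: - // r0:9,r1:Add1,r2:2,r3:24,r4:-20,r5:-22
cycle 14: CDB Add1=-20 // r0:9,r1:-20,r2:2,r3:24,r4:-20,r5:-22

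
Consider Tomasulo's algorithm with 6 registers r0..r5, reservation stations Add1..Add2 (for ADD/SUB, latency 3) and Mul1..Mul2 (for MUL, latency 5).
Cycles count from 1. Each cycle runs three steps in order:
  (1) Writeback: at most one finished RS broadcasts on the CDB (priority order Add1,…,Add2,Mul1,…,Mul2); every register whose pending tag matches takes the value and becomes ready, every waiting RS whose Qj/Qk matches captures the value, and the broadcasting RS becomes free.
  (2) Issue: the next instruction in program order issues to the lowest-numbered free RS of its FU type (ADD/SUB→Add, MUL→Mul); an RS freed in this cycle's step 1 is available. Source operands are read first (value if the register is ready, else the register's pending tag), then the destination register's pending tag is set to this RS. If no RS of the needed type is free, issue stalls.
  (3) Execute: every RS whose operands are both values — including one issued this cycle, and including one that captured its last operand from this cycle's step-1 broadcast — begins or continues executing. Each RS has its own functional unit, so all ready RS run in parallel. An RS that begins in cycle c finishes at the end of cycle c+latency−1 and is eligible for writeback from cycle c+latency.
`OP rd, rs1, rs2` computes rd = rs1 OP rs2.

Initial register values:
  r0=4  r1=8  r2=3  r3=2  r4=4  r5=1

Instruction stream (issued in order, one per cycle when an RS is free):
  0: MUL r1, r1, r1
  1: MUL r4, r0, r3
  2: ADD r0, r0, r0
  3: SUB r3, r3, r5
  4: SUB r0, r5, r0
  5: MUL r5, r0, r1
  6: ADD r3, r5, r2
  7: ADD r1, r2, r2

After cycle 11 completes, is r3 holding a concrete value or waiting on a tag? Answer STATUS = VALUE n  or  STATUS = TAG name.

  c1: issue MUL r1<-Mul1  regs: r0:4,r1:Mul1,r2:3,r3:2,r4:4,r5:1
  c2: issue MUL r4<-Mul2  regs: r0:4,r1:Mul1,r2:3,r3:2,r4:Mul2,r5:1
  c3: issue ADD r0<-Add1  regs: r0:Add1,r1:Mul1,r2:3,r3:2,r4:Mul2,r5:1
  c4: issue SUB r3<-Add2  regs: r0:Add1,r1:Mul1,r2:3,r3:Add2,r4:Mul2,r5:1
  c5: stall  regs: r0:Add1,r1:Mul1,r2:3,r3:Add2,r4:Mul2,r5:1
  c6: CDB Add1=8; issue SUB r0<-Add1  regs: r0:Add1,r1:Mul1,r2:3,r3:Add2,r4:Mul2,r5:1
  c7: CDB Add2=1; stall  regs: r0:Add1,r1:Mul1,r2:3,r3:1,r4:Mul2,r5:1
  c8: CDB Mul1=64; issue MUL r5<-Mul1  regs: r0:Add1,r1:64,r2:3,r3:1,r4:Mul2,r5:Mul1
  c9: CDB Add1=-7; issue ADD r3<-Add1  regs: r0:-7,r1:64,r2:3,r3:Add1,r4:Mul2,r5:Mul1
  c10: CDB Mul2=8; issue ADD r1<-Add2  regs: r0:-7,r1:Add2,r2:3,r3:Add1,r4:8,r5:Mul1
  c11: -  regs: r0:-7,r1:Add2,r2:3,r3:Add1,r4:8,r5:Mul1

STATUS = TAG Add1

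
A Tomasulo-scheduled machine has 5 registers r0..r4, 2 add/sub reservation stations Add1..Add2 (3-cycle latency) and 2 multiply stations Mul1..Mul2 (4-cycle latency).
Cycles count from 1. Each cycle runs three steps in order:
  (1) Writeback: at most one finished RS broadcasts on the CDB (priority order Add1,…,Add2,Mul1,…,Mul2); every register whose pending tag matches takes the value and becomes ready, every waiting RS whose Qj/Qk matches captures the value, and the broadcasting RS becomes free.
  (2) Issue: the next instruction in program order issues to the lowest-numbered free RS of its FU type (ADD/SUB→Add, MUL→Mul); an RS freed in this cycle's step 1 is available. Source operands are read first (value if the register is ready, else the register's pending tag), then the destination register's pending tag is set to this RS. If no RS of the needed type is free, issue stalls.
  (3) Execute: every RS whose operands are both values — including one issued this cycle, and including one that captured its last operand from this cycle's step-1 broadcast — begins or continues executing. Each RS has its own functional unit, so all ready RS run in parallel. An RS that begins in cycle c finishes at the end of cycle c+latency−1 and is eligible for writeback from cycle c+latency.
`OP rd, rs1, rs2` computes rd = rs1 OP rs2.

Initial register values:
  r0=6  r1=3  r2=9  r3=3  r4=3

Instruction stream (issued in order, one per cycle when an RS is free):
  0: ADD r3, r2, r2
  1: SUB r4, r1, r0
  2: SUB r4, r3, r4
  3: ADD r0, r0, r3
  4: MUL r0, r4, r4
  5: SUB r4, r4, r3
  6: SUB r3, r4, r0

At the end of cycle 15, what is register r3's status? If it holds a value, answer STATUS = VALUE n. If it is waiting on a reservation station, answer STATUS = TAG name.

STATUS = VALUE -438

  c1: issue ADD r3<-Add1  regs: r0:6,r1:3,r2:9,r3:Add1,r4:3
  c2: issue SUB r4<-Add2  regs: r0:6,r1:3,r2:9,r3:Add1,r4:Add2
  c3: stall  regs: r0:6,r1:3,r2:9,r3:Add1,r4:Add2
  c4: CDB Add1=18; issue SUB r4<-Add1  regs: r0:6,r1:3,r2:9,r3:18,r4:Add1
  c5: CDB Add2=-3; issue ADD r0<-Add2  regs: r0:Add2,r1:3,r2:9,r3:18,r4:Add1
  c6: issue MUL r0<-Mul1  regs: r0:Mul1,r1:3,r2:9,r3:18,r4:Add1
  c7: stall  regs: r0:Mul1,r1:3,r2:9,r3:18,r4:Add1
  c8: CDB Add1=21; issue SUB r4<-Add1  regs: r0:Mul1,r1:3,r2:9,r3:18,r4:Add1
  c9: CDB Add2=24; issue SUB r3<-Add2  regs: r0:Mul1,r1:3,r2:9,r3:Add2,r4:Add1
  c10: -  regs: r0:Mul1,r1:3,r2:9,r3:Add2,r4:Add1
  c11: CDB Add1=3  regs: r0:Mul1,r1:3,r2:9,r3:Add2,r4:3
  c12: CDB Mul1=441  regs: r0:441,r1:3,r2:9,r3:Add2,r4:3
  c13: -  regs: r0:441,r1:3,r2:9,r3:Add2,r4:3
  c14: -  regs: r0:441,r1:3,r2:9,r3:Add2,r4:3
  c15: CDB Add2=-438  regs: r0:441,r1:3,r2:9,r3:-438,r4:3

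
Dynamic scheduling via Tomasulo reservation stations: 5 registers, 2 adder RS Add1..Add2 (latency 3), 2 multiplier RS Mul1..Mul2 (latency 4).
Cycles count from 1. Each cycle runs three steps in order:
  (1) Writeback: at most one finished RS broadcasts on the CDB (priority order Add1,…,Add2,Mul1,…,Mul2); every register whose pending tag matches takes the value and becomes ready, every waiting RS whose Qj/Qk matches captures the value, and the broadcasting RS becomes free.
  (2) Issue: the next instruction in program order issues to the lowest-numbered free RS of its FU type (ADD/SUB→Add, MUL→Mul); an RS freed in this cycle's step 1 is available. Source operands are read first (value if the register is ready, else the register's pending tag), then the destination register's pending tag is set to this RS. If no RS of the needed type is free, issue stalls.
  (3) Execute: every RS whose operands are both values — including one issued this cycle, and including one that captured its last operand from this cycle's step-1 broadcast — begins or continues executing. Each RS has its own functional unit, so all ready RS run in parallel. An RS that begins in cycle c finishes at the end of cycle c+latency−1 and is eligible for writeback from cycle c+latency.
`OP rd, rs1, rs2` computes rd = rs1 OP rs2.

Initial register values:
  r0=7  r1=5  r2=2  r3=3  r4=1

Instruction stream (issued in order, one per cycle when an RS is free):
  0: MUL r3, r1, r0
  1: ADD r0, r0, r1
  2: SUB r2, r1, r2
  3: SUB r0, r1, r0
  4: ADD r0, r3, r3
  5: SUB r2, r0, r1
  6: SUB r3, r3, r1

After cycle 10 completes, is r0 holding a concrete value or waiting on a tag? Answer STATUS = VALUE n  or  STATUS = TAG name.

STATUS = VALUE 70

cycle 1: issue MUL r3<-Mul1 // r0:7,r1:5,r2:2,r3:Mul1,r4:1
cycle 2: issue ADD r0<-Add1 // r0:Add1,r1:5,r2:2,r3:Mul1,r4:1
cycle 3: issue SUB r2<-Add2 // r0:Add1,r1:5,r2:Add2,r3:Mul1,r4:1
cycle 4: stall // r0:Add1,r1:5,r2:Add2,r3:Mul1,r4:1
cycle 5: CDB Add1=12; issue SUB r0<-Add1 // r0:Add1,r1:5,r2:Add2,r3:Mul1,r4:1
cycle 6: CDB Add2=3; issue ADD r0<-Add2 // r0:Add2,r1:5,r2:3,r3:Mul1,r4:1
cycle 7: CDB Mul1=35; stall // r0:Add2,r1:5,r2:3,r3:35,r4:1
cycle 8: CDB Add1=-7; issue SUB r2<-Add1 // r0:Add2,r1:5,r2:Add1,r3:35,r4:1
cycle 9: stall // r0:Add2,r1:5,r2:Add1,r3:35,r4:1
cycle 10: CDB Add2=70; issue SUB r3<-Add2 // r0:70,r1:5,r2:Add1,r3:Add2,r4:1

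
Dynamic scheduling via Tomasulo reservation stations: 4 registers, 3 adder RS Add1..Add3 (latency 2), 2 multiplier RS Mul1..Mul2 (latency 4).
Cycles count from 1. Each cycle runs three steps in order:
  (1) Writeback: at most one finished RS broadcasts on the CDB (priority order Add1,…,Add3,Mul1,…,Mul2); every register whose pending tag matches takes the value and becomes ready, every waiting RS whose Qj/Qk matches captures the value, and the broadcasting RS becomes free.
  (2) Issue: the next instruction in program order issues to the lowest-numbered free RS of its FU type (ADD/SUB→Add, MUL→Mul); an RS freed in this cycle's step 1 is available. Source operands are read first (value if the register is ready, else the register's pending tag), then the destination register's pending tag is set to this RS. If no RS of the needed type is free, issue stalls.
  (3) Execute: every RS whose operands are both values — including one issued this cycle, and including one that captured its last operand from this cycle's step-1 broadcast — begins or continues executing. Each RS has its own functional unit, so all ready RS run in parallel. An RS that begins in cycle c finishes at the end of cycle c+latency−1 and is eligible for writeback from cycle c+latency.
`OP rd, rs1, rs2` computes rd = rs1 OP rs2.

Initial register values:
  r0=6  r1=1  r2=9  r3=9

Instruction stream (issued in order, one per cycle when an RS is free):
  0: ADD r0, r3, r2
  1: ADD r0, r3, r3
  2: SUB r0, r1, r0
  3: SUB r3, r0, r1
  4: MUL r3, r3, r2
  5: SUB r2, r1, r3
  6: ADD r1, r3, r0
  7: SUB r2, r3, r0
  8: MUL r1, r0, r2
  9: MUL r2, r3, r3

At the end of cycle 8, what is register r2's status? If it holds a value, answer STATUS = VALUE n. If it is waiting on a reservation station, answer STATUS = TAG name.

STATUS = TAG Add2

cycle 1: issue ADD r0<-Add1 // r0:Add1,r1:1,r2:9,r3:9
cycle 2: issue ADD r0<-Add2 // r0:Add2,r1:1,r2:9,r3:9
cycle 3: CDB Add1=18; issue SUB r0<-Add1 // r0:Add1,r1:1,r2:9,r3:9
cycle 4: CDB Add2=18; issue SUB r3<-Add2 // r0:Add1,r1:1,r2:9,r3:Add2
cycle 5: issue MUL r3<-Mul1 // r0:Add1,r1:1,r2:9,r3:Mul1
cycle 6: CDB Add1=-17; issue SUB r2<-Add1 // r0:-17,r1:1,r2:Add1,r3:Mul1
cycle 7: issue ADD r1<-Add3 // r0:-17,r1:Add3,r2:Add1,r3:Mul1
cycle 8: CDB Add2=-18; issue SUB r2<-Add2 // r0:-17,r1:Add3,r2:Add2,r3:Mul1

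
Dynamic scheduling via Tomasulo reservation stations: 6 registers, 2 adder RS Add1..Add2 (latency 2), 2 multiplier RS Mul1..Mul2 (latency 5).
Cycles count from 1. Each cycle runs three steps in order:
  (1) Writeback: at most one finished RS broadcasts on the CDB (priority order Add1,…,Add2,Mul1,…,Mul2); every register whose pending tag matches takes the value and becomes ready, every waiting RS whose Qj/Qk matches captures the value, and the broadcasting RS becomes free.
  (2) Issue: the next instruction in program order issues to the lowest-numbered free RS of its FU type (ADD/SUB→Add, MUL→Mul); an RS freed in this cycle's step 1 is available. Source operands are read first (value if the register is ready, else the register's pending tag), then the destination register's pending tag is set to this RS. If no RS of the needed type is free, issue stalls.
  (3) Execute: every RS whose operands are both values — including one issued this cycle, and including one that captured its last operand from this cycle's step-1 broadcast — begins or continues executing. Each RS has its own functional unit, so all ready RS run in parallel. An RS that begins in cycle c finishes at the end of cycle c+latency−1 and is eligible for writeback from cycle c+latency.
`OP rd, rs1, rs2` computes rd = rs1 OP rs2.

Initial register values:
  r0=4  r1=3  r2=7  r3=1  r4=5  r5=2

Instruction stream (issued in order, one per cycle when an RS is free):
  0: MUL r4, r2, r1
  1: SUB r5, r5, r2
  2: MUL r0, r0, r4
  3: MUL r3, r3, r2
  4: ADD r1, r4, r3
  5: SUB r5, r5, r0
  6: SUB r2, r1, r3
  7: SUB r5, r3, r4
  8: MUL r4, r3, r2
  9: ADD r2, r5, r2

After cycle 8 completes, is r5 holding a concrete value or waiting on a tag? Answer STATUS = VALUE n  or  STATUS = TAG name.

STATUS = TAG Add2

  c1: issue MUL r4<-Mul1  regs: r0:4,r1:3,r2:7,r3:1,r4:Mul1,r5:2
  c2: issue SUB r5<-Add1  regs: r0:4,r1:3,r2:7,r3:1,r4:Mul1,r5:Add1
  c3: issue MUL r0<-Mul2  regs: r0:Mul2,r1:3,r2:7,r3:1,r4:Mul1,r5:Add1
  c4: CDB Add1=-5; stall  regs: r0:Mul2,r1:3,r2:7,r3:1,r4:Mul1,r5:-5
  c5: stall  regs: r0:Mul2,r1:3,r2:7,r3:1,r4:Mul1,r5:-5
  c6: CDB Mul1=21; issue MUL r3<-Mul1  regs: r0:Mul2,r1:3,r2:7,r3:Mul1,r4:21,r5:-5
  c7: issue ADD r1<-Add1  regs: r0:Mul2,r1:Add1,r2:7,r3:Mul1,r4:21,r5:-5
  c8: issue SUB r5<-Add2  regs: r0:Mul2,r1:Add1,r2:7,r3:Mul1,r4:21,r5:Add2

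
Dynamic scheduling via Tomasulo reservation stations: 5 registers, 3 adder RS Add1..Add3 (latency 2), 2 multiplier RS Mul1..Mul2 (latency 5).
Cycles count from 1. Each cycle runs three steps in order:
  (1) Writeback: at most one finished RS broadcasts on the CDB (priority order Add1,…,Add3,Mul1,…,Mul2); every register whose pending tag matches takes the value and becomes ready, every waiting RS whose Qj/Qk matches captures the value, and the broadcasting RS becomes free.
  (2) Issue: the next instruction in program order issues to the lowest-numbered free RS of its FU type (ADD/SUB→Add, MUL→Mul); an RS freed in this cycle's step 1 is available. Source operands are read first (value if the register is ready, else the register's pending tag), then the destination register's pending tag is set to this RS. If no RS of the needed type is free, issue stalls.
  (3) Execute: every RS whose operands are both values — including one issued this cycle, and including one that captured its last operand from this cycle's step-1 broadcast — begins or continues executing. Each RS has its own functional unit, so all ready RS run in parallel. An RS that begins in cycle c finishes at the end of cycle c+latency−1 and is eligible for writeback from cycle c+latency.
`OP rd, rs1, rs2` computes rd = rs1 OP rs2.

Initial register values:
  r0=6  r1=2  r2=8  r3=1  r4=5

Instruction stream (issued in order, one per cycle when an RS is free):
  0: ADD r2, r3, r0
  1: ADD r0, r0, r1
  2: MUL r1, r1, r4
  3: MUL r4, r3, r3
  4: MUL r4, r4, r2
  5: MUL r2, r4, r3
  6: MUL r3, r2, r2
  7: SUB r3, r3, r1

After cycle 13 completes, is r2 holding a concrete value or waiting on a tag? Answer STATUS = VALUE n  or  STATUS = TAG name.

c1: issue ADD r2<-Add1 | r0:6,r1:2,r2:Add1,r3:1,r4:5
c2: issue ADD r0<-Add2 | r0:Add2,r1:2,r2:Add1,r3:1,r4:5
c3: CDB Add1=7; issue MUL r1<-Mul1 | r0:Add2,r1:Mul1,r2:7,r3:1,r4:5
c4: CDB Add2=8; issue MUL r4<-Mul2 | r0:8,r1:Mul1,r2:7,r3:1,r4:Mul2
c5: stall | r0:8,r1:Mul1,r2:7,r3:1,r4:Mul2
c6: stall | r0:8,r1:Mul1,r2:7,r3:1,r4:Mul2
c7: stall | r0:8,r1:Mul1,r2:7,r3:1,r4:Mul2
c8: CDB Mul1=10; issue MUL r4<-Mul1 | r0:8,r1:10,r2:7,r3:1,r4:Mul1
c9: CDB Mul2=1; issue MUL r2<-Mul2 | r0:8,r1:10,r2:Mul2,r3:1,r4:Mul1
c10: stall | r0:8,r1:10,r2:Mul2,r3:1,r4:Mul1
c11: stall | r0:8,r1:10,r2:Mul2,r3:1,r4:Mul1
c12: stall | r0:8,r1:10,r2:Mul2,r3:1,r4:Mul1
c13: stall | r0:8,r1:10,r2:Mul2,r3:1,r4:Mul1

STATUS = TAG Mul2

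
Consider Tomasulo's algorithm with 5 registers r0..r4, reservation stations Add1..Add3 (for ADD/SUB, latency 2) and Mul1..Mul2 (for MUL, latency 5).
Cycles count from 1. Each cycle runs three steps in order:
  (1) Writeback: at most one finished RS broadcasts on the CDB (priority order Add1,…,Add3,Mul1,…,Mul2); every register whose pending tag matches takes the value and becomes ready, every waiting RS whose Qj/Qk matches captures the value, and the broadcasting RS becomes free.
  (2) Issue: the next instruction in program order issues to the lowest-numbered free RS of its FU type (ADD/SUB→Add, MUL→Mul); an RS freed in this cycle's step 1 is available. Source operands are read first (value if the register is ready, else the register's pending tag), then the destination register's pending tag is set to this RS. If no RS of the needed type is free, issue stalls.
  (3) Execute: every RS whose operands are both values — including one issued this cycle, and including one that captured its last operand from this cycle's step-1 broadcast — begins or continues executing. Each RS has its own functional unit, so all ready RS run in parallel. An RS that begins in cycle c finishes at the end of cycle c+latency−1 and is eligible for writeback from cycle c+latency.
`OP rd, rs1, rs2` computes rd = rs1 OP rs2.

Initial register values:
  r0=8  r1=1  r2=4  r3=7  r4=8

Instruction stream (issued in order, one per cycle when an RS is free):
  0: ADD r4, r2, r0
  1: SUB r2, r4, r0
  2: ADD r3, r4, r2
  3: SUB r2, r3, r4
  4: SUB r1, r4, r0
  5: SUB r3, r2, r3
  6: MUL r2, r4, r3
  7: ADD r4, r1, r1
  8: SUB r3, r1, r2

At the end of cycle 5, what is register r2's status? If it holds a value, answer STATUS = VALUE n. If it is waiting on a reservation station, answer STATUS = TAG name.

c1: issue ADD r4<-Add1 | r0:8,r1:1,r2:4,r3:7,r4:Add1
c2: issue SUB r2<-Add2 | r0:8,r1:1,r2:Add2,r3:7,r4:Add1
c3: CDB Add1=12; issue ADD r3<-Add1 | r0:8,r1:1,r2:Add2,r3:Add1,r4:12
c4: issue SUB r2<-Add3 | r0:8,r1:1,r2:Add3,r3:Add1,r4:12
c5: CDB Add2=4; issue SUB r1<-Add2 | r0:8,r1:Add2,r2:Add3,r3:Add1,r4:12

STATUS = TAG Add3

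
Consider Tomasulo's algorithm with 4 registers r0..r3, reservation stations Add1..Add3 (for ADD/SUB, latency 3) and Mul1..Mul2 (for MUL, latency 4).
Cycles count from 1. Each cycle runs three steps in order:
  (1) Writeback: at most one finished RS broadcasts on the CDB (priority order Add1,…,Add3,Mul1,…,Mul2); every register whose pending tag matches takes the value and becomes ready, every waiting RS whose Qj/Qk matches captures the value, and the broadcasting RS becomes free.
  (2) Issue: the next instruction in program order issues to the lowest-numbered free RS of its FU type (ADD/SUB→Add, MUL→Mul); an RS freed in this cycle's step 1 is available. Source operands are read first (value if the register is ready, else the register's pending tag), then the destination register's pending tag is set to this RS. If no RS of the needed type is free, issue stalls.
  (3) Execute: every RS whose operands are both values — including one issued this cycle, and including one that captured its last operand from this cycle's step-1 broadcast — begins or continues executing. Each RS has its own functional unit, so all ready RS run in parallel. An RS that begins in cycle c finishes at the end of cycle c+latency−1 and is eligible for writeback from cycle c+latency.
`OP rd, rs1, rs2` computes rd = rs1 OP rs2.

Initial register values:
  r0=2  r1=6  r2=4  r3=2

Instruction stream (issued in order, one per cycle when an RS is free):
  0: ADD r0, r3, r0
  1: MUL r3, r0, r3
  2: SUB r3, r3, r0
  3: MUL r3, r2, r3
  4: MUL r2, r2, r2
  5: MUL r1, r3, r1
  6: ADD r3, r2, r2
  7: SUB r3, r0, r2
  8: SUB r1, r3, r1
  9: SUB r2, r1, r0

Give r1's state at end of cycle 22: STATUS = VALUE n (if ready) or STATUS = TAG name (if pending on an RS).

STATUS = VALUE -108

cycle 1: issue ADD r0<-Add1 // r0:Add1,r1:6,r2:4,r3:2
cycle 2: issue MUL r3<-Mul1 // r0:Add1,r1:6,r2:4,r3:Mul1
cycle 3: issue SUB r3<-Add2 // r0:Add1,r1:6,r2:4,r3:Add2
cycle 4: CDB Add1=4; issue MUL r3<-Mul2 // r0:4,r1:6,r2:4,r3:Mul2
cycle 5: stall // r0:4,r1:6,r2:4,r3:Mul2
cycle 6: stall // r0:4,r1:6,r2:4,r3:Mul2
cycle 7: stall // r0:4,r1:6,r2:4,r3:Mul2
cycle 8: CDB Mul1=8; issue MUL r2<-Mul1 // r0:4,r1:6,r2:Mul1,r3:Mul2
cycle 9: stall // r0:4,r1:6,r2:Mul1,r3:Mul2
cycle 10: stall // r0:4,r1:6,r2:Mul1,r3:Mul2
cycle 11: CDB Add2=4; stall // r0:4,r1:6,r2:Mul1,r3:Mul2
cycle 12: CDB Mul1=16; issue MUL r1<-Mul1 // r0:4,r1:Mul1,r2:16,r3:Mul2
cycle 13: issue ADD r3<-Add1 // r0:4,r1:Mul1,r2:16,r3:Add1
cycle 14: issue SUB r3<-Add2 // r0:4,r1:Mul1,r2:16,r3:Add2
cycle 15: CDB Mul2=16; issue SUB r1<-Add3 // r0:4,r1:Add3,r2:16,r3:Add2
cycle 16: CDB Add1=32; issue SUB r2<-Add1 // r0:4,r1:Add3,r2:Add1,r3:Add2
cycle 17: CDB Add2=-12 // r0:4,r1:Add3,r2:Add1,r3:-12
cycle 18: - // r0:4,r1:Add3,r2:Add1,r3:-12
cycle 19: CDB Mul1=96 // r0:4,r1:Add3,r2:Add1,r3:-12
cycle 20: - // r0:4,r1:Add3,r2:Add1,r3:-12
cycle 21: - // r0:4,r1:Add3,r2:Add1,r3:-12
cycle 22: CDB Add3=-108 // r0:4,r1:-108,r2:Add1,r3:-12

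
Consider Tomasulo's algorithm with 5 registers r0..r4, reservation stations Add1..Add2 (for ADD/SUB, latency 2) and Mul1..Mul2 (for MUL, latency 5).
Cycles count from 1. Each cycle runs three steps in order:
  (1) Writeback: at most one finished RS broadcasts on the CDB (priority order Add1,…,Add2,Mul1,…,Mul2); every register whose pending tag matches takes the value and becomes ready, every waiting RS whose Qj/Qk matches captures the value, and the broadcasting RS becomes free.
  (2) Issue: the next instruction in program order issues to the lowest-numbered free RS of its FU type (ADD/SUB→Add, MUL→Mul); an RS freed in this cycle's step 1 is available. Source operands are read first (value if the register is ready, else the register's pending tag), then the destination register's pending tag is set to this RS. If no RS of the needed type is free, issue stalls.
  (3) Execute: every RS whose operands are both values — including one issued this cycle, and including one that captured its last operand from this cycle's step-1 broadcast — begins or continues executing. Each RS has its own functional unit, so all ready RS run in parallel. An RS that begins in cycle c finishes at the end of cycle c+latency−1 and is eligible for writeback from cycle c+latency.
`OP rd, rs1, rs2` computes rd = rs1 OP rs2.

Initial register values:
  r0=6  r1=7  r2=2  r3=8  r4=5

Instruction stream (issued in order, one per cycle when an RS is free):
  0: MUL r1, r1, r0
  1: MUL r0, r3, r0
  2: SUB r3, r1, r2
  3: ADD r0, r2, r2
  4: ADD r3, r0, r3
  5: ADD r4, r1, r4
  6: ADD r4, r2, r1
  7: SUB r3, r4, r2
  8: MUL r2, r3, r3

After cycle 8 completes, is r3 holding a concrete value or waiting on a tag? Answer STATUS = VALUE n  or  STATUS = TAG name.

  c1: issue MUL r1<-Mul1  regs: r0:6,r1:Mul1,r2:2,r3:8,r4:5
  c2: issue MUL r0<-Mul2  regs: r0:Mul2,r1:Mul1,r2:2,r3:8,r4:5
  c3: issue SUB r3<-Add1  regs: r0:Mul2,r1:Mul1,r2:2,r3:Add1,r4:5
  c4: issue ADD r0<-Add2  regs: r0:Add2,r1:Mul1,r2:2,r3:Add1,r4:5
  c5: stall  regs: r0:Add2,r1:Mul1,r2:2,r3:Add1,r4:5
  c6: CDB Add2=4; issue ADD r3<-Add2  regs: r0:4,r1:Mul1,r2:2,r3:Add2,r4:5
  c7: CDB Mul1=42; stall  regs: r0:4,r1:42,r2:2,r3:Add2,r4:5
  c8: CDB Mul2=48; stall  regs: r0:4,r1:42,r2:2,r3:Add2,r4:5

STATUS = TAG Add2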